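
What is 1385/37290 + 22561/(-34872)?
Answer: -8811133/14448632 ≈ -0.60983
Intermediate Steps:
1385/37290 + 22561/(-34872) = 1385*(1/37290) + 22561*(-1/34872) = 277/7458 - 22561/34872 = -8811133/14448632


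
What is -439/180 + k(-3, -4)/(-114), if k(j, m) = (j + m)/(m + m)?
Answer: -33469/13680 ≈ -2.4466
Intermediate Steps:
k(j, m) = (j + m)/(2*m) (k(j, m) = (j + m)/((2*m)) = (j + m)*(1/(2*m)) = (j + m)/(2*m))
-439/180 + k(-3, -4)/(-114) = -439/180 + ((½)*(-3 - 4)/(-4))/(-114) = -439*1/180 + ((½)*(-¼)*(-7))*(-1/114) = -439/180 + (7/8)*(-1/114) = -439/180 - 7/912 = -33469/13680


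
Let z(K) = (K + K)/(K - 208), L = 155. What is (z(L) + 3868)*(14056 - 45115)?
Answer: -6357590946/53 ≈ -1.1995e+8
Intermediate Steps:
z(K) = 2*K/(-208 + K) (z(K) = (2*K)/(-208 + K) = 2*K/(-208 + K))
(z(L) + 3868)*(14056 - 45115) = (2*155/(-208 + 155) + 3868)*(14056 - 45115) = (2*155/(-53) + 3868)*(-31059) = (2*155*(-1/53) + 3868)*(-31059) = (-310/53 + 3868)*(-31059) = (204694/53)*(-31059) = -6357590946/53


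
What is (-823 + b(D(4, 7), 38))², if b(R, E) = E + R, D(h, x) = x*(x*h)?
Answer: 346921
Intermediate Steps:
D(h, x) = h*x² (D(h, x) = x*(h*x) = h*x²)
(-823 + b(D(4, 7), 38))² = (-823 + (38 + 4*7²))² = (-823 + (38 + 4*49))² = (-823 + (38 + 196))² = (-823 + 234)² = (-589)² = 346921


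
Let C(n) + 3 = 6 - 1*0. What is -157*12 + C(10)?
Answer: -1881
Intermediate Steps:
C(n) = 3 (C(n) = -3 + (6 - 1*0) = -3 + (6 + 0) = -3 + 6 = 3)
-157*12 + C(10) = -157*12 + 3 = -1884 + 3 = -1881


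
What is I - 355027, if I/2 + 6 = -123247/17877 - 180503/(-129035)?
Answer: -819014652963133/2306758695 ≈ -3.5505e+5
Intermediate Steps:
I = -53033753368/2306758695 (I = -12 + 2*(-123247/17877 - 180503/(-129035)) = -12 + 2*(-123247*1/17877 - 180503*(-1/129035)) = -12 + 2*(-123247/17877 + 180503/129035) = -12 + 2*(-12676324514/2306758695) = -12 - 25352649028/2306758695 = -53033753368/2306758695 ≈ -22.991)
I - 355027 = -53033753368/2306758695 - 355027 = -819014652963133/2306758695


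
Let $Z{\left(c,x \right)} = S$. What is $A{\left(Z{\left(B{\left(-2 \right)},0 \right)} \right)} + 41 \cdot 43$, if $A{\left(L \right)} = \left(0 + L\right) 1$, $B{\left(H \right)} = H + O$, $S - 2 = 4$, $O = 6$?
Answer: $1769$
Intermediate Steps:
$S = 6$ ($S = 2 + 4 = 6$)
$B{\left(H \right)} = 6 + H$ ($B{\left(H \right)} = H + 6 = 6 + H$)
$Z{\left(c,x \right)} = 6$
$A{\left(L \right)} = L$ ($A{\left(L \right)} = L 1 = L$)
$A{\left(Z{\left(B{\left(-2 \right)},0 \right)} \right)} + 41 \cdot 43 = 6 + 41 \cdot 43 = 6 + 1763 = 1769$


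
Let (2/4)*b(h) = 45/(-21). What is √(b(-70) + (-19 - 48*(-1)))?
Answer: √1211/7 ≈ 4.9713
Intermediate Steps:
b(h) = -30/7 (b(h) = 2*(45/(-21)) = 2*(45*(-1/21)) = 2*(-15/7) = -30/7)
√(b(-70) + (-19 - 48*(-1))) = √(-30/7 + (-19 - 48*(-1))) = √(-30/7 + (-19 + 48)) = √(-30/7 + 29) = √(173/7) = √1211/7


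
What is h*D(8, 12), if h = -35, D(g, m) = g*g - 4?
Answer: -2100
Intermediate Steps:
D(g, m) = -4 + g² (D(g, m) = g² - 4 = -4 + g²)
h*D(8, 12) = -35*(-4 + 8²) = -35*(-4 + 64) = -35*60 = -2100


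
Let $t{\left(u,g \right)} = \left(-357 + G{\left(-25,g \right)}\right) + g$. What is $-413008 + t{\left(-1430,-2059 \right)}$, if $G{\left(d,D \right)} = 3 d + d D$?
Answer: $-364024$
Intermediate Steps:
$G{\left(d,D \right)} = 3 d + D d$
$t{\left(u,g \right)} = -432 - 24 g$ ($t{\left(u,g \right)} = \left(-357 - 25 \left(3 + g\right)\right) + g = \left(-357 - \left(75 + 25 g\right)\right) + g = \left(-432 - 25 g\right) + g = -432 - 24 g$)
$-413008 + t{\left(-1430,-2059 \right)} = -413008 - -48984 = -413008 + \left(-432 + 49416\right) = -413008 + 48984 = -364024$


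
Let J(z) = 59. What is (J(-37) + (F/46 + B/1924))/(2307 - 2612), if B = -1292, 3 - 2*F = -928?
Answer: -3028963/13496860 ≈ -0.22442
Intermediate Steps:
F = 931/2 (F = 3/2 - ½*(-928) = 3/2 + 464 = 931/2 ≈ 465.50)
(J(-37) + (F/46 + B/1924))/(2307 - 2612) = (59 + ((931/2)/46 - 1292/1924))/(2307 - 2612) = (59 + ((931/2)*(1/46) - 1292*1/1924))/(-305) = (59 + (931/92 - 323/481))*(-1/305) = (59 + 418095/44252)*(-1/305) = (3028963/44252)*(-1/305) = -3028963/13496860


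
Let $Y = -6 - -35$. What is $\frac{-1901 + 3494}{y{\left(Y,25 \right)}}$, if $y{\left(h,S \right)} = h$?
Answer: $\frac{1593}{29} \approx 54.931$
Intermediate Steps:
$Y = 29$ ($Y = -6 + 35 = 29$)
$\frac{-1901 + 3494}{y{\left(Y,25 \right)}} = \frac{-1901 + 3494}{29} = 1593 \cdot \frac{1}{29} = \frac{1593}{29}$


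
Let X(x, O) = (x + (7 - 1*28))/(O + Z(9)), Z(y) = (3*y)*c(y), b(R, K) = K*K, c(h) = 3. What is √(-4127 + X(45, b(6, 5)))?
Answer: I*√11592107/53 ≈ 64.24*I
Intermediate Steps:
b(R, K) = K²
Z(y) = 9*y (Z(y) = (3*y)*3 = 9*y)
X(x, O) = (-21 + x)/(81 + O) (X(x, O) = (x + (7 - 1*28))/(O + 9*9) = (x + (7 - 28))/(O + 81) = (x - 21)/(81 + O) = (-21 + x)/(81 + O))
√(-4127 + X(45, b(6, 5))) = √(-4127 + (-21 + 45)/(81 + 5²)) = √(-4127 + 24/(81 + 25)) = √(-4127 + 24/106) = √(-4127 + (1/106)*24) = √(-4127 + 12/53) = √(-218719/53) = I*√11592107/53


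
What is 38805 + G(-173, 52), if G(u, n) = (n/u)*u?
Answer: 38857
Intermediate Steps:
G(u, n) = n
38805 + G(-173, 52) = 38805 + 52 = 38857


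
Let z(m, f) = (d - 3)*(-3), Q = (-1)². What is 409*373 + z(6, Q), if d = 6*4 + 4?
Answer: 152482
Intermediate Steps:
d = 28 (d = 24 + 4 = 28)
Q = 1
z(m, f) = -75 (z(m, f) = (28 - 3)*(-3) = 25*(-3) = -75)
409*373 + z(6, Q) = 409*373 - 75 = 152557 - 75 = 152482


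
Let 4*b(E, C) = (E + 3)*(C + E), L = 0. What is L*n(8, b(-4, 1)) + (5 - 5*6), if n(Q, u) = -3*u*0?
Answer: -25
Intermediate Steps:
b(E, C) = (3 + E)*(C + E)/4 (b(E, C) = ((E + 3)*(C + E))/4 = ((3 + E)*(C + E))/4 = (3 + E)*(C + E)/4)
n(Q, u) = 0
L*n(8, b(-4, 1)) + (5 - 5*6) = 0*0 + (5 - 5*6) = 0 + (5 - 30) = 0 - 25 = -25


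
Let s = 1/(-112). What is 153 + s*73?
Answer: 17063/112 ≈ 152.35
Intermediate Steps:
s = -1/112 ≈ -0.0089286
153 + s*73 = 153 - 1/112*73 = 153 - 73/112 = 17063/112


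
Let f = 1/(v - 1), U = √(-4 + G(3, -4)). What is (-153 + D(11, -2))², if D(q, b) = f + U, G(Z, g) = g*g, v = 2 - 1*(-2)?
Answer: 209872/9 - 1832*√3/3 ≈ 22261.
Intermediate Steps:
v = 4 (v = 2 + 2 = 4)
G(Z, g) = g²
U = 2*√3 (U = √(-4 + (-4)²) = √(-4 + 16) = √12 = 2*√3 ≈ 3.4641)
f = ⅓ (f = 1/(4 - 1) = 1/3 = ⅓ ≈ 0.33333)
D(q, b) = ⅓ + 2*√3
(-153 + D(11, -2))² = (-153 + (⅓ + 2*√3))² = (-458/3 + 2*√3)²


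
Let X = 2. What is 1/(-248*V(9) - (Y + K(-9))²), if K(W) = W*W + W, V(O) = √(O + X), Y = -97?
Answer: 625/285919 - 248*√11/285919 ≈ -0.00069084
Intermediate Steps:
V(O) = √(2 + O) (V(O) = √(O + 2) = √(2 + O))
K(W) = W + W² (K(W) = W² + W = W + W²)
1/(-248*V(9) - (Y + K(-9))²) = 1/(-248*√(2 + 9) - (-97 - 9*(1 - 9))²) = 1/(-248*√11 - (-97 - 9*(-8))²) = 1/(-248*√11 - (-97 + 72)²) = 1/(-248*√11 - 1*(-25)²) = 1/(-248*√11 - 1*625) = 1/(-248*√11 - 625) = 1/(-625 - 248*√11)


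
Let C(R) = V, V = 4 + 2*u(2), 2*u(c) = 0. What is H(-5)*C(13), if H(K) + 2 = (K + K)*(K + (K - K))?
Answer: 192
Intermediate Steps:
u(c) = 0 (u(c) = (½)*0 = 0)
H(K) = -2 + 2*K² (H(K) = -2 + (K + K)*(K + (K - K)) = -2 + (2*K)*(K + 0) = -2 + (2*K)*K = -2 + 2*K²)
V = 4 (V = 4 + 2*0 = 4 + 0 = 4)
C(R) = 4
H(-5)*C(13) = (-2 + 2*(-5)²)*4 = (-2 + 2*25)*4 = (-2 + 50)*4 = 48*4 = 192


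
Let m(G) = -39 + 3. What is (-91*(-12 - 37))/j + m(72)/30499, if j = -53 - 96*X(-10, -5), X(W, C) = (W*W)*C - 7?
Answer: 134244757/1482830881 ≈ 0.090533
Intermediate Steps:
m(G) = -36
X(W, C) = -7 + C*W**2 (X(W, C) = W**2*C - 7 = C*W**2 - 7 = -7 + C*W**2)
j = 48619 (j = -53 - 96*(-7 - 5*(-10)**2) = -53 - 96*(-7 - 5*100) = -53 - 96*(-7 - 500) = -53 - 96*(-507) = -53 + 48672 = 48619)
(-91*(-12 - 37))/j + m(72)/30499 = -91*(-12 - 37)/48619 - 36/30499 = -91*(-49)*(1/48619) - 36*1/30499 = 4459*(1/48619) - 36/30499 = 4459/48619 - 36/30499 = 134244757/1482830881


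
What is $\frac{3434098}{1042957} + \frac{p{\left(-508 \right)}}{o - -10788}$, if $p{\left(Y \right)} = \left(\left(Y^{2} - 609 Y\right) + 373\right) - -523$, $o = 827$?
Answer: $\frac{632632885994}{12113945555} \approx 52.224$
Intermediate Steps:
$p{\left(Y \right)} = 896 + Y^{2} - 609 Y$ ($p{\left(Y \right)} = \left(373 + Y^{2} - 609 Y\right) + 523 = 896 + Y^{2} - 609 Y$)
$\frac{3434098}{1042957} + \frac{p{\left(-508 \right)}}{o - -10788} = \frac{3434098}{1042957} + \frac{896 + \left(-508\right)^{2} - -309372}{827 - -10788} = 3434098 \cdot \frac{1}{1042957} + \frac{896 + 258064 + 309372}{827 + 10788} = \frac{3434098}{1042957} + \frac{568332}{11615} = \frac{632632885994}{12113945555}$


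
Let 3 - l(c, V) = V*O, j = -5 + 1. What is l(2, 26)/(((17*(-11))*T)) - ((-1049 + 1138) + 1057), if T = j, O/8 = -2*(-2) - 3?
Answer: -857413/748 ≈ -1146.3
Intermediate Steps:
j = -4
O = 8 (O = 8*(-2*(-2) - 3) = 8*(4 - 3) = 8*1 = 8)
T = -4
l(c, V) = 3 - 8*V (l(c, V) = 3 - V*8 = 3 - 8*V)
l(2, 26)/(((17*(-11))*T)) - ((-1049 + 1138) + 1057) = (3 - 8*26)/(((17*(-11))*(-4))) - ((-1049 + 1138) + 1057) = (3 - 208)/((-187*(-4))) - (89 + 1057) = -205/748 - 1*1146 = -205*1/748 - 1146 = -205/748 - 1146 = -857413/748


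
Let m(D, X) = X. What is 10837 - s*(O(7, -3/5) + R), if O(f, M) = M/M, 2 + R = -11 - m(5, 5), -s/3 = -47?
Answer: 13234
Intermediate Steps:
s = 141 (s = -3*(-47) = 141)
R = -18 (R = -2 + (-11 - 1*5) = -2 + (-11 - 5) = -2 - 16 = -18)
O(f, M) = 1
10837 - s*(O(7, -3/5) + R) = 10837 - 141*(1 - 18) = 10837 - 141*(-17) = 10837 - 1*(-2397) = 10837 + 2397 = 13234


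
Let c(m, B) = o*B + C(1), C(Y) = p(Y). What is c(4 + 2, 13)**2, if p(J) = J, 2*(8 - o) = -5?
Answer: 75625/4 ≈ 18906.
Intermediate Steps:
o = 21/2 (o = 8 - 1/2*(-5) = 8 + 5/2 = 21/2 ≈ 10.500)
C(Y) = Y
c(m, B) = 1 + 21*B/2 (c(m, B) = 21*B/2 + 1 = 1 + 21*B/2)
c(4 + 2, 13)**2 = (1 + (21/2)*13)**2 = (1 + 273/2)**2 = (275/2)**2 = 75625/4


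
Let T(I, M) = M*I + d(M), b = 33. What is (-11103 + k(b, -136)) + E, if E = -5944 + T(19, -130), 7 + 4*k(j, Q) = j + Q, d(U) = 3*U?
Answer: -39869/2 ≈ -19935.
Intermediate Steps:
k(j, Q) = -7/4 + Q/4 + j/4 (k(j, Q) = -7/4 + (j + Q)/4 = -7/4 + (Q + j)/4 = -7/4 + (Q/4 + j/4) = -7/4 + Q/4 + j/4)
T(I, M) = 3*M + I*M (T(I, M) = M*I + 3*M = I*M + 3*M = 3*M + I*M)
E = -8804 (E = -5944 - 130*(3 + 19) = -5944 - 130*22 = -5944 - 2860 = -8804)
(-11103 + k(b, -136)) + E = (-11103 + (-7/4 + (¼)*(-136) + (¼)*33)) - 8804 = (-11103 + (-7/4 - 34 + 33/4)) - 8804 = (-11103 - 55/2) - 8804 = -22261/2 - 8804 = -39869/2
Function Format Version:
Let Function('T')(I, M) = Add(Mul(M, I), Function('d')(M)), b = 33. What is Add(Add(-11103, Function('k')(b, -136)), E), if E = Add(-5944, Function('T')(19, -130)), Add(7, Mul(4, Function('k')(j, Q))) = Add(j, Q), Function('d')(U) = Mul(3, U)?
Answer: Rational(-39869, 2) ≈ -19935.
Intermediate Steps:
Function('k')(j, Q) = Add(Rational(-7, 4), Mul(Rational(1, 4), Q), Mul(Rational(1, 4), j)) (Function('k')(j, Q) = Add(Rational(-7, 4), Mul(Rational(1, 4), Add(j, Q))) = Add(Rational(-7, 4), Mul(Rational(1, 4), Add(Q, j))) = Add(Rational(-7, 4), Add(Mul(Rational(1, 4), Q), Mul(Rational(1, 4), j))) = Add(Rational(-7, 4), Mul(Rational(1, 4), Q), Mul(Rational(1, 4), j)))
Function('T')(I, M) = Add(Mul(3, M), Mul(I, M)) (Function('T')(I, M) = Add(Mul(M, I), Mul(3, M)) = Add(Mul(I, M), Mul(3, M)) = Add(Mul(3, M), Mul(I, M)))
E = -8804 (E = Add(-5944, Mul(-130, Add(3, 19))) = Add(-5944, Mul(-130, 22)) = Add(-5944, -2860) = -8804)
Add(Add(-11103, Function('k')(b, -136)), E) = Add(Add(-11103, Add(Rational(-7, 4), Mul(Rational(1, 4), -136), Mul(Rational(1, 4), 33))), -8804) = Add(Add(-11103, Add(Rational(-7, 4), -34, Rational(33, 4))), -8804) = Add(Add(-11103, Rational(-55, 2)), -8804) = Add(Rational(-22261, 2), -8804) = Rational(-39869, 2)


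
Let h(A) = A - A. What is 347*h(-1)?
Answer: 0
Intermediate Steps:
h(A) = 0
347*h(-1) = 347*0 = 0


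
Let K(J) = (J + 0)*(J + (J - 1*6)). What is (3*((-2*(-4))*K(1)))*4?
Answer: -384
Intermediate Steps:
K(J) = J*(-6 + 2*J) (K(J) = J*(J + (J - 6)) = J*(J + (-6 + J)) = J*(-6 + 2*J))
(3*((-2*(-4))*K(1)))*4 = (3*((-2*(-4))*(2*1*(-3 + 1))))*4 = (3*(8*(2*1*(-2))))*4 = (3*(8*(-4)))*4 = (3*(-32))*4 = -96*4 = -384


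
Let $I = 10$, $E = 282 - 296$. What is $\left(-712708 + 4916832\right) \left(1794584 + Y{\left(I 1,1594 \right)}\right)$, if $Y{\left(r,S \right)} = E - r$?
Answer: $7544552765440$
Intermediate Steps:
$E = -14$ ($E = 282 - 296 = -14$)
$Y{\left(r,S \right)} = -14 - r$
$\left(-712708 + 4916832\right) \left(1794584 + Y{\left(I 1,1594 \right)}\right) = \left(-712708 + 4916832\right) \left(1794584 - \left(14 + 10 \cdot 1\right)\right) = 4204124 \left(1794584 - 24\right) = 4204124 \cdot 1794560 = 7544552765440$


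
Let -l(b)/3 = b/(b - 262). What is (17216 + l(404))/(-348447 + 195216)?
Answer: -1221730/10879401 ≈ -0.11230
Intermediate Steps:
l(b) = -3*b/(-262 + b) (l(b) = -3*b/(b - 262) = -3*b/(-262 + b))
(17216 + l(404))/(-348447 + 195216) = (17216 - 3*404/(-262 + 404))/(-348447 + 195216) = (17216 - 3*404/142)/(-153231) = (17216 - 3*404*1/142)*(-1/153231) = (17216 - 606/71)*(-1/153231) = (1221730/71)*(-1/153231) = -1221730/10879401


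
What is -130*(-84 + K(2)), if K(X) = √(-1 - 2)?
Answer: 10920 - 130*I*√3 ≈ 10920.0 - 225.17*I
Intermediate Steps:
K(X) = I*√3 (K(X) = √(-3) = I*√3)
-130*(-84 + K(2)) = -130*(-84 + I*√3) = 10920 - 130*I*√3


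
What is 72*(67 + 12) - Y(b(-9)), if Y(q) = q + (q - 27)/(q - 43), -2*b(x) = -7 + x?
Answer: 198781/35 ≈ 5679.5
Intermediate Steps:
b(x) = 7/2 - x/2 (b(x) = -(-7 + x)/2 = 7/2 - x/2)
Y(q) = q + (-27 + q)/(-43 + q)
72*(67 + 12) - Y(b(-9)) = 72*(67 + 12) - (-27 + (7/2 - ½*(-9))² - 42*(7/2 - ½*(-9)))/(-43 + (7/2 - ½*(-9))) = 72*79 - (-27 + (7/2 + 9/2)² - 42*(7/2 + 9/2))/(-43 + (7/2 + 9/2)) = 5688 - (-27 + 8² - 42*8)/(-43 + 8) = 5688 - (-27 + 64 - 336)/(-35) = 5688 - (-1)*(-299)/35 = 5688 - 1*299/35 = 5688 - 299/35 = 198781/35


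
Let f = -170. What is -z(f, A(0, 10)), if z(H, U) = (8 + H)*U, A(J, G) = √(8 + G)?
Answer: 486*√2 ≈ 687.31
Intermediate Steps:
z(H, U) = U*(8 + H)
-z(f, A(0, 10)) = -√(8 + 10)*(8 - 170) = -√18*(-162) = -3*√2*(-162) = -(-486)*√2 = 486*√2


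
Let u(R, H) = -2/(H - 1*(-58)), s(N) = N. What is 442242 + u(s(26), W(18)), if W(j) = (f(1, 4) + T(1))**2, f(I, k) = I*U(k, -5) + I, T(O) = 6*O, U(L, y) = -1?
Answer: 20785373/47 ≈ 4.4224e+5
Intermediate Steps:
f(I, k) = 0 (f(I, k) = I*(-1) + I = -I + I = 0)
W(j) = 36 (W(j) = (0 + 6*1)**2 = (0 + 6)**2 = 6**2 = 36)
u(R, H) = -2/(58 + H) (u(R, H) = -2/(H + 58) = -2/(58 + H))
442242 + u(s(26), W(18)) = 442242 - 2/(58 + 36) = 442242 - 2/94 = 442242 - 2*1/94 = 442242 - 1/47 = 20785373/47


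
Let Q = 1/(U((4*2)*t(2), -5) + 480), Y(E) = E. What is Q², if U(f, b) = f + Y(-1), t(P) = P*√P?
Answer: 229953/52408487041 - 15328*√2/52408487041 ≈ 3.9741e-6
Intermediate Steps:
t(P) = P^(3/2)
U(f, b) = -1 + f (U(f, b) = f - 1 = -1 + f)
Q = 1/(479 + 16*√2) (Q = 1/((-1 + (4*2)*2^(3/2)) + 480) = 1/((-1 + 8*(2*√2)) + 480) = 1/((-1 + 16*√2) + 480) = 1/(479 + 16*√2) ≈ 0.0019935)
Q² = (479/228929 - 16*√2/228929)²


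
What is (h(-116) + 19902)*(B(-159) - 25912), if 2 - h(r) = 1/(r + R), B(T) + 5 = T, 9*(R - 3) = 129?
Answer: -38407255653/74 ≈ -5.1902e+8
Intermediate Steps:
R = 52/3 (R = 3 + (⅑)*129 = 3 + 43/3 = 52/3 ≈ 17.333)
B(T) = -5 + T
h(r) = 2 - 1/(52/3 + r) (h(r) = 2 - 1/(r + 52/3) = 2 - 1/(52/3 + r))
(h(-116) + 19902)*(B(-159) - 25912) = ((101 + 6*(-116))/(52 + 3*(-116)) + 19902)*((-5 - 159) - 25912) = ((101 - 696)/(52 - 348) + 19902)*(-164 - 25912) = (-595/(-296) + 19902)*(-26076) = (-1/296*(-595) + 19902)*(-26076) = (595/296 + 19902)*(-26076) = (5891587/296)*(-26076) = -38407255653/74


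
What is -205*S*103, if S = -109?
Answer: 2301535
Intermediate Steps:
-205*S*103 = -205*(-109)*103 = 22345*103 = 2301535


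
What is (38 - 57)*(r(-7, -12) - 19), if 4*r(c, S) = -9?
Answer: 1615/4 ≈ 403.75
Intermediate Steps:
r(c, S) = -9/4 (r(c, S) = (¼)*(-9) = -9/4)
(38 - 57)*(r(-7, -12) - 19) = (38 - 57)*(-9/4 - 19) = -19*(-85/4) = 1615/4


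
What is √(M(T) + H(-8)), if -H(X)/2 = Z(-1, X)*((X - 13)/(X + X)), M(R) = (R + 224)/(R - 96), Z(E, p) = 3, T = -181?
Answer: I*√9858430/1108 ≈ 2.8338*I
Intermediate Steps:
M(R) = (224 + R)/(-96 + R)
H(X) = -3*(-13 + X)/X (H(X) = -6*(X - 13)/(X + X) = -6*(-13 + X)/((2*X)) = -6*(-13 + X)*(1/(2*X)) = -6*(-13 + X)/(2*X) = -3*(-13 + X)/X)
√(M(T) + H(-8)) = √((224 - 181)/(-96 - 181) + (-3 + 39/(-8))) = √(43/(-277) + (-3 + 39*(-⅛))) = √(-1/277*43 + (-3 - 39/8)) = √(-43/277 - 63/8) = √(-17795/2216) = I*√9858430/1108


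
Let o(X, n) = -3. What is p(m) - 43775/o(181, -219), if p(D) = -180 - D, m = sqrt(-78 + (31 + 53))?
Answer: 43235/3 - sqrt(6) ≈ 14409.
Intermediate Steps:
m = sqrt(6) (m = sqrt(-78 + 84) = sqrt(6) ≈ 2.4495)
p(m) - 43775/o(181, -219) = (-180 - sqrt(6)) - 43775/(-3) = (-180 - sqrt(6)) - 43775*(-1/3) = (-180 - sqrt(6)) + 43775/3 = 43235/3 - sqrt(6)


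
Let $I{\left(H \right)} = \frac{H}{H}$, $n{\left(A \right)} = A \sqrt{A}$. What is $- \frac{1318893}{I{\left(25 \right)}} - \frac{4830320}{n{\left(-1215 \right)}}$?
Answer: $-1318893 - \frac{966064 i \sqrt{15}}{32805} \approx -1.3189 \cdot 10^{6} - 114.05 i$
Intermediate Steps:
$n{\left(A \right)} = A^{\frac{3}{2}}$
$I{\left(H \right)} = 1$
$- \frac{1318893}{I{\left(25 \right)}} - \frac{4830320}{n{\left(-1215 \right)}} = - \frac{1318893}{1} - \frac{4830320}{\left(-1215\right)^{\frac{3}{2}}} = \left(-1318893\right) 1 - \frac{4830320}{\left(-10935\right) i \sqrt{15}} = -1318893 - 4830320 \frac{i \sqrt{15}}{164025} = -1318893 - \frac{966064 i \sqrt{15}}{32805}$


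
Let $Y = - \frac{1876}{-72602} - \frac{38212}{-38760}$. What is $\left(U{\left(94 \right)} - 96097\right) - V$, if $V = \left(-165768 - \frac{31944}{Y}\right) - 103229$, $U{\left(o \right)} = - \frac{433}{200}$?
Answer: $\frac{14553226080544591}{71174534600} \approx 2.0447 \cdot 10^{5}$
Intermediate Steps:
$U{\left(o \right)} = - \frac{433}{200}$ ($U{\left(o \right)} = \left(-433\right) \frac{1}{200} = - \frac{433}{200}$)
$Y = \frac{355872673}{351756690}$ ($Y = \left(-1876\right) \left(- \frac{1}{72602}\right) - - \frac{9553}{9690} = \frac{938}{36301} + \frac{9553}{9690} = \frac{355872673}{351756690} \approx 1.0117$)
$V = - \frac{106965197124341}{355872673}$ ($V = \left(-165768 - \frac{31944}{\frac{355872673}{351756690}}\right) - 103229 = \left(-165768 - \frac{11236515705360}{355872673}\right) - 103229 = - \frac{70228816963224}{355872673} - 103229 = - \frac{106965197124341}{355872673} \approx -3.0057 \cdot 10^{5}$)
$\left(U{\left(94 \right)} - 96097\right) - V = \left(- \frac{433}{200} - 96097\right) - - \frac{106965197124341}{355872673} = - \frac{19219833}{200} + \frac{106965197124341}{355872673} = \frac{14553226080544591}{71174534600}$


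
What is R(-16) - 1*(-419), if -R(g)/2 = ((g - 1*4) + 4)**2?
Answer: -93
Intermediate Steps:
R(g) = -2*g**2 (R(g) = -2*((g - 1*4) + 4)**2 = -2*((g - 4) + 4)**2 = -2*((-4 + g) + 4)**2 = -2*g**2)
R(-16) - 1*(-419) = -2*(-16)**2 - 1*(-419) = -2*256 + 419 = -512 + 419 = -93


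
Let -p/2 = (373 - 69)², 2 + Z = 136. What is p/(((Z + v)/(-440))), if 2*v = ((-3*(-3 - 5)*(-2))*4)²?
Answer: 40663040/9283 ≈ 4380.4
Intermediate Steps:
Z = 134 (Z = -2 + 136 = 134)
v = 18432 (v = ((-3*(-3 - 5)*(-2))*4)²/2 = ((-3*(-8)*(-2))*4)²/2 = ((24*(-2))*4)²/2 = (-48*4)²/2 = (½)*(-192)² = (½)*36864 = 18432)
p = -184832 (p = -2*(373 - 69)² = -2*304² = -2*92416 = -184832)
p/(((Z + v)/(-440))) = -184832*(-440/(134 + 18432)) = -184832/((-1/440*18566)) = -184832/(-9283/220) = -184832*(-220/9283) = 40663040/9283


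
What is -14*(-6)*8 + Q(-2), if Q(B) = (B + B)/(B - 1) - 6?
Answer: 2002/3 ≈ 667.33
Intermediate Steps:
Q(B) = -6 + 2*B/(-1 + B) (Q(B) = (2*B)/(-1 + B) - 6 = 2*B/(-1 + B) - 6 = -6 + 2*B/(-1 + B))
-14*(-6)*8 + Q(-2) = -14*(-6)*8 + 2*(3 - 2*(-2))/(-1 - 2) = 84*8 + 2*(3 + 4)/(-3) = 672 + 2*(-⅓)*7 = 672 - 14/3 = 2002/3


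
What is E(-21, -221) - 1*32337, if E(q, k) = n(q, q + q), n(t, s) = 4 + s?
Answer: -32375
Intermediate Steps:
E(q, k) = 4 + 2*q (E(q, k) = 4 + (q + q) = 4 + 2*q)
E(-21, -221) - 1*32337 = (4 + 2*(-21)) - 1*32337 = (4 - 42) - 32337 = -38 - 32337 = -32375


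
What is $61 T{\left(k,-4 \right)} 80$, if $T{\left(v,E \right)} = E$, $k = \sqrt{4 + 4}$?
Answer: $-19520$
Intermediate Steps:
$k = 2 \sqrt{2}$ ($k = \sqrt{8} = 2 \sqrt{2} \approx 2.8284$)
$61 T{\left(k,-4 \right)} 80 = 61 \left(-4\right) 80 = \left(-244\right) 80 = -19520$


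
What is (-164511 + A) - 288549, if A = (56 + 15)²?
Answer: -448019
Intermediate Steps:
A = 5041 (A = 71² = 5041)
(-164511 + A) - 288549 = (-164511 + 5041) - 288549 = -159470 - 288549 = -448019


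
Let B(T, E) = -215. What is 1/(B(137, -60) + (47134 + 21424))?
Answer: 1/68343 ≈ 1.4632e-5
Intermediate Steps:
1/(B(137, -60) + (47134 + 21424)) = 1/(-215 + (47134 + 21424)) = 1/(-215 + 68558) = 1/68343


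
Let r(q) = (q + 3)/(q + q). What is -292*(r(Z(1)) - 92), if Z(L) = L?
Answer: 26280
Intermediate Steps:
r(q) = (3 + q)/(2*q) (r(q) = (3 + q)/((2*q)) = (3 + q)*(1/(2*q)) = (3 + q)/(2*q))
-292*(r(Z(1)) - 92) = -292*((½)*(3 + 1)/1 - 92) = -292*((½)*1*4 - 92) = -292*(2 - 92) = -292*(-90) = 26280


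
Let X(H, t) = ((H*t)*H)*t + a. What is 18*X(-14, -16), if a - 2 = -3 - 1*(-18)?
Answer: 903474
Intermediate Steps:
a = 17 (a = 2 + (-3 - 1*(-18)) = 2 + (-3 + 18) = 2 + 15 = 17)
X(H, t) = 17 + H²*t² (X(H, t) = ((H*t)*H)*t + 17 = (t*H²)*t + 17 = H²*t² + 17 = 17 + H²*t²)
18*X(-14, -16) = 18*(17 + (-14)²*(-16)²) = 18*(17 + 196*256) = 18*(17 + 50176) = 18*50193 = 903474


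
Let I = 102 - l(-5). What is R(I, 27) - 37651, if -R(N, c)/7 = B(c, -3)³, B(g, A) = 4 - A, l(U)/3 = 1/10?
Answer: -40052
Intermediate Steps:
l(U) = 3/10
I = 1017/10 (I = 102 - 1*3/10 = 102 - 3/10 = 1017/10 ≈ 101.70)
R(N, c) = -2401 (R(N, c) = -7*(4 - 1*(-3))³ = -7*(4 + 3)³ = -7*7³ = -7*343 = -2401)
R(I, 27) - 37651 = -2401 - 37651 = -40052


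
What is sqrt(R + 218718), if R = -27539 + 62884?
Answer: sqrt(254063) ≈ 504.05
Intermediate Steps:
R = 35345
sqrt(R + 218718) = sqrt(35345 + 218718) = sqrt(254063)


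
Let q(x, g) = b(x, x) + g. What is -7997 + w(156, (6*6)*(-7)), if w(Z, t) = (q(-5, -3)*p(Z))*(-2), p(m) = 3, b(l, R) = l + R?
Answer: -7919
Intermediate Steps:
b(l, R) = R + l
q(x, g) = g + 2*x (q(x, g) = (x + x) + g = 2*x + g = g + 2*x)
w(Z, t) = 78 (w(Z, t) = ((-3 + 2*(-5))*3)*(-2) = ((-3 - 10)*3)*(-2) = -13*3*(-2) = -39*(-2) = 78)
-7997 + w(156, (6*6)*(-7)) = -7997 + 78 = -7919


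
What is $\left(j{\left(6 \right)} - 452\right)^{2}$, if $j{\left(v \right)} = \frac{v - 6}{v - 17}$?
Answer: $204304$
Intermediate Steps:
$j{\left(v \right)} = \frac{-6 + v}{-17 + v}$
$\left(j{\left(6 \right)} - 452\right)^{2} = \left(\frac{-6 + 6}{-17 + 6} - 452\right)^{2} = \left(\frac{1}{-11} \cdot 0 - 452\right)^{2} = \left(\left(- \frac{1}{11}\right) 0 - 452\right)^{2} = \left(0 - 452\right)^{2} = \left(-452\right)^{2} = 204304$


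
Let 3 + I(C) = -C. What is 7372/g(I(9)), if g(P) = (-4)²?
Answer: 1843/4 ≈ 460.75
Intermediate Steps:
I(C) = -3 - C
g(P) = 16
7372/g(I(9)) = 7372/16 = 7372*(1/16) = 1843/4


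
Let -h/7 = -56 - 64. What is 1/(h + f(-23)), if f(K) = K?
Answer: 1/817 ≈ 0.0012240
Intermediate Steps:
h = 840 (h = -7*(-56 - 64) = -7*(-120) = 840)
1/(h + f(-23)) = 1/(840 - 23) = 1/817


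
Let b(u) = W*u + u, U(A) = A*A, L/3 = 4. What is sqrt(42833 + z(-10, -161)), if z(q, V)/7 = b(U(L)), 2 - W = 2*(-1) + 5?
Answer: sqrt(42833) ≈ 206.96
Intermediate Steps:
L = 12 (L = 3*4 = 12)
U(A) = A**2
W = -1 (W = 2 - (2*(-1) + 5) = 2 - (-2 + 5) = 2 - 1*3 = 2 - 3 = -1)
b(u) = 0 (b(u) = -u + u = 0)
z(q, V) = 0 (z(q, V) = 7*0 = 0)
sqrt(42833 + z(-10, -161)) = sqrt(42833 + 0) = sqrt(42833)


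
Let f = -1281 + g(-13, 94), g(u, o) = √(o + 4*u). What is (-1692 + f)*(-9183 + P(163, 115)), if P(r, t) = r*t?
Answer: -28427826 + 9562*√42 ≈ -2.8366e+7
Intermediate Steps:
f = -1281 + √42 (f = -1281 + √(94 + 4*(-13)) = -1281 + √(94 - 52) = -1281 + √42 ≈ -1274.5)
(-1692 + f)*(-9183 + P(163, 115)) = (-1692 + (-1281 + √42))*(-9183 + 163*115) = (-2973 + √42)*(-9183 + 18745) = (-2973 + √42)*9562 = -28427826 + 9562*√42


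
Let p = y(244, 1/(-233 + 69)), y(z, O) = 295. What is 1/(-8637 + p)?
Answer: -1/8342 ≈ -0.00011988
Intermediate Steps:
p = 295
1/(-8637 + p) = 1/(-8637 + 295) = 1/(-8342) = -1/8342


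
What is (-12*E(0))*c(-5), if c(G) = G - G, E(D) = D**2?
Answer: 0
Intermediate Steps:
c(G) = 0
(-12*E(0))*c(-5) = -12*0**2*0 = -12*0*0 = 0*0 = 0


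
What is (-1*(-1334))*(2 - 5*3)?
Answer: -17342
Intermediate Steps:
(-1*(-1334))*(2 - 5*3) = 1334*(2 - 15) = 1334*(-13) = -17342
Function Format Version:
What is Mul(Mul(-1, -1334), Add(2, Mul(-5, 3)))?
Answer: -17342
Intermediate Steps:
Mul(Mul(-1, -1334), Add(2, Mul(-5, 3))) = Mul(1334, Add(2, -15)) = Mul(1334, -13) = -17342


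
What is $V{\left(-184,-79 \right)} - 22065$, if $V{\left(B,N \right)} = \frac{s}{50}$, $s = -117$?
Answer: $- \frac{1103367}{50} \approx -22067.0$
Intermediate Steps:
$V{\left(B,N \right)} = - \frac{117}{50}$
$V{\left(-184,-79 \right)} - 22065 = - \frac{117}{50} - 22065 = - \frac{1103367}{50}$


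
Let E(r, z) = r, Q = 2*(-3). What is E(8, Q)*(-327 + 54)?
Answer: -2184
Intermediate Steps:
Q = -6
E(8, Q)*(-327 + 54) = 8*(-327 + 54) = 8*(-273) = -2184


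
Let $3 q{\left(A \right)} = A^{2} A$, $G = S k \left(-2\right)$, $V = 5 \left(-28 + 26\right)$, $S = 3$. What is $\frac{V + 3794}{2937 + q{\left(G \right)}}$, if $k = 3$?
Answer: $\frac{3784}{993} \approx 3.8107$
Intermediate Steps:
$V = -10$ ($V = 5 \left(-2\right) = -10$)
$G = -18$ ($G = 3 \cdot 3 \left(-2\right) = 9 \left(-2\right) = -18$)
$q{\left(A \right)} = \frac{A^{3}}{3}$ ($q{\left(A \right)} = \frac{A^{2} A}{3} = \frac{A^{3}}{3}$)
$\frac{V + 3794}{2937 + q{\left(G \right)}} = \frac{-10 + 3794}{2937 + \frac{\left(-18\right)^{3}}{3}} = \frac{3784}{2937 + \frac{1}{3} \left(-5832\right)} = \frac{3784}{2937 - 1944} = \frac{3784}{993}$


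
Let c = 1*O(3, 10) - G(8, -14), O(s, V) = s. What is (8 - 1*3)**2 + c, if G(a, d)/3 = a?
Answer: 4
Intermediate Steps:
G(a, d) = 3*a
c = -21 (c = 1*3 - 3*8 = 3 - 1*24 = 3 - 24 = -21)
(8 - 1*3)**2 + c = (8 - 1*3)**2 - 21 = (8 - 3)**2 - 21 = 5**2 - 21 = 25 - 21 = 4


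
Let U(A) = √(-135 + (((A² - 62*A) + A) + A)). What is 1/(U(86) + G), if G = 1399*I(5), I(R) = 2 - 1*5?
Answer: -4197/17612708 - √2101/17612708 ≈ -0.00024090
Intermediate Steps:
I(R) = -3 (I(R) = 2 - 5 = -3)
G = -4197 (G = 1399*(-3) = -4197)
U(A) = √(-135 + A² - 60*A) (U(A) = √(-135 + ((A² - 61*A) + A)) = √(-135 + (A² - 60*A)) = √(-135 + A² - 60*A))
1/(U(86) + G) = 1/(√(-135 + 86² - 60*86) - 4197) = 1/(√(-135 + 7396 - 5160) - 4197) = 1/(√2101 - 4197) = 1/(-4197 + √2101)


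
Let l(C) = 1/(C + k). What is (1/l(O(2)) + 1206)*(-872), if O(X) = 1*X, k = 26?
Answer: -1076048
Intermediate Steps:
O(X) = X
l(C) = 1/(26 + C) (l(C) = 1/(C + 26) = 1/(26 + C))
(1/l(O(2)) + 1206)*(-872) = (1/(1/(26 + 2)) + 1206)*(-872) = (1/(1/28) + 1206)*(-872) = (28 + 1206)*(-872) = 1234*(-872) = -1076048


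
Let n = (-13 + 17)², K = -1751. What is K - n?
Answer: -1767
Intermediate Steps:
n = 16 (n = 4² = 16)
K - n = -1751 - 1*16 = -1751 - 16 = -1767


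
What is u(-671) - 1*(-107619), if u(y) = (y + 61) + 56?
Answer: 107065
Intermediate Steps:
u(y) = 117 + y (u(y) = (61 + y) + 56 = 117 + y)
u(-671) - 1*(-107619) = (117 - 671) - 1*(-107619) = -554 + 107619 = 107065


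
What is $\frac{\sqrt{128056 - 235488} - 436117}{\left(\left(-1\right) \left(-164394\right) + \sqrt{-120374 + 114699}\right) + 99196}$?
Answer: $- \frac{436117 - 2 i \sqrt{26858}}{263590 + 5 i \sqrt{227}} \approx -1.6545 + 0.0017163 i$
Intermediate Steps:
$\frac{\sqrt{128056 - 235488} - 436117}{\left(\left(-1\right) \left(-164394\right) + \sqrt{-120374 + 114699}\right) + 99196} = \frac{\sqrt{-107432} - 436117}{\left(164394 + \sqrt{-5675}\right) + 99196} = \frac{2 i \sqrt{26858} - 436117}{\left(164394 + 5 i \sqrt{227}\right) + 99196} = \frac{-436117 + 2 i \sqrt{26858}}{263590 + 5 i \sqrt{227}}$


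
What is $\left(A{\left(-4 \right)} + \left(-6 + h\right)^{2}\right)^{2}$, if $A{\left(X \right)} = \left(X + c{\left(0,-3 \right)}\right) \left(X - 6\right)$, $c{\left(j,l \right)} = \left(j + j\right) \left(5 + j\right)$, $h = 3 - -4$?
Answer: $1681$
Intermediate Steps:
$h = 7$ ($h = 3 + 4 = 7$)
$c{\left(j,l \right)} = 2 j \left(5 + j\right)$
$A{\left(X \right)} = X \left(-6 + X\right)$ ($A{\left(X \right)} = \left(X + 2 \cdot 0 \left(5 + 0\right)\right) \left(X - 6\right) = \left(X + 2 \cdot 0 \cdot 5\right) \left(-6 + X\right) = \left(X + 0\right) \left(-6 + X\right) = X \left(-6 + X\right)$)
$\left(A{\left(-4 \right)} + \left(-6 + h\right)^{2}\right)^{2} = \left(- 4 \left(-6 - 4\right) + \left(-6 + 7\right)^{2}\right)^{2} = \left(\left(-4\right) \left(-10\right) + 1^{2}\right)^{2} = \left(40 + 1\right)^{2} = 41^{2} = 1681$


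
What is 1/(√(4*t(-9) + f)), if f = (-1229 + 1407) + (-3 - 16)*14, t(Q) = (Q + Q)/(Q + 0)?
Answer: -I*√5/20 ≈ -0.1118*I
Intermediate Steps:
t(Q) = 2 (t(Q) = (2*Q)/Q = 2)
f = -88 (f = 178 - 19*14 = 178 - 266 = -88)
1/(√(4*t(-9) + f)) = 1/(√(4*2 - 88)) = 1/(√(8 - 88)) = 1/(√(-80)) = 1/(4*I*√5) = -I*√5/20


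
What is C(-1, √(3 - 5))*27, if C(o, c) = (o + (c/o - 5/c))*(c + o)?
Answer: -54 - 135*I*√2/2 ≈ -54.0 - 95.459*I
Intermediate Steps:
C(o, c) = (c + o)*(o - 5/c + c/o) (C(o, c) = (o + (-5/c + c/o))*(c + o) = (o - 5/c + c/o)*(c + o) = (c + o)*(o - 5/c + c/o))
C(-1, √(3 - 5))*27 = (-5 + √(3 - 5) + (-1)² + √(3 - 5)*(-1) + (√(3 - 5))²/(-1) - 5*(-1)/√(3 - 5))*27 = (-5 + √(-2) + 1 + √(-2)*(-1) + (√(-2))²*(-1) - 5*(-1)/√(-2))*27 = (-5 + I*√2 + 1 + (I*√2)*(-1) + (I*√2)²*(-1) - 5*(-1)/I*√2)*27 = (-5 + I*√2 + 1 - I*√2 - 2*(-1) - 5*(-1)*(-I*√2/2))*27 = (-5 + I*√2 + 1 - I*√2 + 2 - 5*I*√2/2)*27 = (-2 - 5*I*√2/2)*27 = -54 - 135*I*√2/2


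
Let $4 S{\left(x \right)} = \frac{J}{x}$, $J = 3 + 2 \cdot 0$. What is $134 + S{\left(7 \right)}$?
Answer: $\frac{3755}{28} \approx 134.11$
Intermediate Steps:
$J = 3$ ($J = 3 + 0 = 3$)
$S{\left(x \right)} = \frac{3}{4 x}$ ($S{\left(x \right)} = \frac{3 \frac{1}{x}}{4} = \frac{3}{4 x}$)
$134 + S{\left(7 \right)} = 134 + \frac{3}{4 \cdot 7} = 134 + \frac{3}{4} \cdot \frac{1}{7} = 134 + \frac{3}{28} = \frac{3755}{28}$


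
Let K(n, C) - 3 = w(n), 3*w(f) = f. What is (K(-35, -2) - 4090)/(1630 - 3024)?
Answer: 6148/2091 ≈ 2.9402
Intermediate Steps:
w(f) = f/3
K(n, C) = 3 + n/3
(K(-35, -2) - 4090)/(1630 - 3024) = ((3 + (⅓)*(-35)) - 4090)/(1630 - 3024) = ((3 - 35/3) - 4090)/(-1394) = (-26/3 - 4090)*(-1/1394) = -12296/3*(-1/1394) = 6148/2091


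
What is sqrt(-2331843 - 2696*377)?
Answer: I*sqrt(3348235) ≈ 1829.8*I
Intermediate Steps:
sqrt(-2331843 - 2696*377) = sqrt(-2331843 - 1016392) = sqrt(-3348235) = I*sqrt(3348235)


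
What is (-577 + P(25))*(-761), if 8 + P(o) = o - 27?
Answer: 446707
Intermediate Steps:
P(o) = -35 + o (P(o) = -8 + (o - 27) = -8 + (-27 + o) = -35 + o)
(-577 + P(25))*(-761) = (-577 + (-35 + 25))*(-761) = (-577 - 10)*(-761) = -587*(-761) = 446707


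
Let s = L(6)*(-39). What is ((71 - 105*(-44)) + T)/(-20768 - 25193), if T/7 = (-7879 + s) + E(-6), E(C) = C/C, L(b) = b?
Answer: 52093/45961 ≈ 1.1334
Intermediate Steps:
E(C) = 1
s = -234 (s = 6*(-39) = -234)
T = -56784 (T = 7*((-7879 - 234) + 1) = 7*(-8113 + 1) = 7*(-8112) = -56784)
((71 - 105*(-44)) + T)/(-20768 - 25193) = ((71 - 105*(-44)) - 56784)/(-20768 - 25193) = ((71 + 4620) - 56784)/(-45961) = (4691 - 56784)*(-1/45961) = -52093*(-1/45961) = 52093/45961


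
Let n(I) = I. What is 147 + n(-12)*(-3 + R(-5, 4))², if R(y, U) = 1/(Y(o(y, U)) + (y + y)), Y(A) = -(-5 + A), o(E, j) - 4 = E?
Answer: 81/4 ≈ 20.250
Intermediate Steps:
o(E, j) = 4 + E
Y(A) = 5 - A
R(y, U) = 1/(1 + y) (R(y, U) = 1/((5 - (4 + y)) + (y + y)) = 1/((5 + (-4 - y)) + 2*y) = 1/((1 - y) + 2*y) = 1/(1 + y))
147 + n(-12)*(-3 + R(-5, 4))² = 147 - 12*(-3 + 1/(1 - 5))² = 147 - 12*(-3 + 1/(-4))² = 147 - 12*(-3 - ¼)² = 147 - 12*(-13/4)² = 147 - 12*169/16 = 147 - 507/4 = 81/4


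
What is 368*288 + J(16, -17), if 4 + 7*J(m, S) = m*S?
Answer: 741612/7 ≈ 1.0594e+5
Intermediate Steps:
J(m, S) = -4/7 + S*m/7 (J(m, S) = -4/7 + (m*S)/7 = -4/7 + (S*m)/7 = -4/7 + S*m/7)
368*288 + J(16, -17) = 368*288 + (-4/7 + (1/7)*(-17)*16) = 105984 + (-4/7 - 272/7) = 105984 - 276/7 = 741612/7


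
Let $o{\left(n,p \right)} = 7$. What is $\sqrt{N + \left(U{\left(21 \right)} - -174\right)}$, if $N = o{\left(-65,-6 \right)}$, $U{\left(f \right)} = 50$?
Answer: $\sqrt{231} \approx 15.199$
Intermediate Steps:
$N = 7$
$\sqrt{N + \left(U{\left(21 \right)} - -174\right)} = \sqrt{7 + \left(50 - -174\right)} = \sqrt{7 + \left(50 + 174\right)} = \sqrt{7 + 224} = \sqrt{231}$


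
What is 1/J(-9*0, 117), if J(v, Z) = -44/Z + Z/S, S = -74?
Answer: -8658/16945 ≈ -0.51095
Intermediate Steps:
J(v, Z) = -44/Z - Z/74 (J(v, Z) = -44/Z + Z/(-74) = -44/Z + Z*(-1/74) = -44/Z - Z/74)
1/J(-9*0, 117) = 1/(-44/117 - 1/74*117) = 1/(-44*1/117 - 117/74) = 1/(-44/117 - 117/74) = 1/(-16945/8658) = -8658/16945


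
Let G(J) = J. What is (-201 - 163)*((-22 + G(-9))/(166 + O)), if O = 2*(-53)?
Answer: 2821/15 ≈ 188.07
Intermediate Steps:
O = -106
(-201 - 163)*((-22 + G(-9))/(166 + O)) = (-201 - 163)*((-22 - 9)/(166 - 106)) = -(-11284)/60 = -364*(-31/60) = 2821/15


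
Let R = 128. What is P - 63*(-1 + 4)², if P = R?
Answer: -439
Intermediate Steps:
P = 128
P - 63*(-1 + 4)² = 128 - 63*(-1 + 4)² = 128 - 63*3² = 128 - 63*9 = 128 - 567 = -439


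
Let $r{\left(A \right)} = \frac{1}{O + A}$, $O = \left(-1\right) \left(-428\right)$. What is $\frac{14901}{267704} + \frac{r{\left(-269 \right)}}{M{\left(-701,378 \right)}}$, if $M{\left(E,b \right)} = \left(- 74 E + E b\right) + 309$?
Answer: $\frac{504166201201}{9057605556120} \approx 0.055662$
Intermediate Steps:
$O = 428$
$M{\left(E,b \right)} = 309 - 74 E + E b$
$r{\left(A \right)} = \frac{1}{428 + A}$
$\frac{14901}{267704} + \frac{r{\left(-269 \right)}}{M{\left(-701,378 \right)}} = \frac{14901}{267704} + \frac{1}{\left(428 - 269\right) \left(309 - -51874 - 264978\right)} = 14901 \cdot \frac{1}{267704} + \frac{1}{159 \left(309 + 51874 - 264978\right)} = \frac{14901}{267704} + \frac{1}{159 \left(-212795\right)} = \frac{14901}{267704} + \frac{1}{159} \left(- \frac{1}{212795}\right) = \frac{14901}{267704} - \frac{1}{33834405} = \frac{504166201201}{9057605556120}$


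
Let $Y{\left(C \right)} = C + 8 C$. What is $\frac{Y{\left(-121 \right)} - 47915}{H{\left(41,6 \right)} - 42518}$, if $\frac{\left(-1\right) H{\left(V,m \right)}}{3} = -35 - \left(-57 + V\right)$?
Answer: $\frac{49004}{42461} \approx 1.1541$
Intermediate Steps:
$Y{\left(C \right)} = 9 C$
$H{\left(V,m \right)} = -66 + 3 V$ ($H{\left(V,m \right)} = - 3 \left(-35 - \left(-57 + V\right)\right) = - 3 \left(22 - V\right) = -66 + 3 V$)
$\frac{Y{\left(-121 \right)} - 47915}{H{\left(41,6 \right)} - 42518} = \frac{9 \left(-121\right) - 47915}{\left(-66 + 3 \cdot 41\right) - 42518} = \frac{-1089 - 47915}{\left(-66 + 123\right) - 42518} = - \frac{49004}{57 - 42518} = - \frac{49004}{-42461} = \left(-49004\right) \left(- \frac{1}{42461}\right) = \frac{49004}{42461}$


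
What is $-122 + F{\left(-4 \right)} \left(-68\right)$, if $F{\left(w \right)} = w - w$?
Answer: $-122$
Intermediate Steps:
$F{\left(w \right)} = 0$
$-122 + F{\left(-4 \right)} \left(-68\right) = -122 + 0 \left(-68\right) = -122 + 0 = -122$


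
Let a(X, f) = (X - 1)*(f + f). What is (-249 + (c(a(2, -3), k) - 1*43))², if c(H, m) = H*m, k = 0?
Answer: 85264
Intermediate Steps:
a(X, f) = 2*f*(-1 + X) (a(X, f) = (-1 + X)*(2*f) = 2*f*(-1 + X))
(-249 + (c(a(2, -3), k) - 1*43))² = (-249 + ((2*(-3)*(-1 + 2))*0 - 1*43))² = (-249 + ((2*(-3)*1)*0 - 43))² = (-249 + (-6*0 - 43))² = (-249 + (0 - 43))² = (-249 - 43)² = (-292)² = 85264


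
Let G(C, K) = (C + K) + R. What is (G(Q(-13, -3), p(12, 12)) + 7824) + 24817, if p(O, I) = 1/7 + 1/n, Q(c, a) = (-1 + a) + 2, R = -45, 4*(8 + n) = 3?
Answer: 6616583/203 ≈ 32594.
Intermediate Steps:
n = -29/4 (n = -8 + (1/4)*3 = -8 + 3/4 = -29/4 ≈ -7.2500)
Q(c, a) = 1 + a
p(O, I) = 1/203 (p(O, I) = 1/7 + 1/(-29/4) = 1*(1/7) + 1*(-4/29) = 1/7 - 4/29 = 1/203)
G(C, K) = -45 + C + K (G(C, K) = (C + K) - 45 = -45 + C + K)
(G(Q(-13, -3), p(12, 12)) + 7824) + 24817 = ((-45 + (1 - 3) + 1/203) + 7824) + 24817 = ((-45 - 2 + 1/203) + 7824) + 24817 = (-9540/203 + 7824) + 24817 = 1578732/203 + 24817 = 6616583/203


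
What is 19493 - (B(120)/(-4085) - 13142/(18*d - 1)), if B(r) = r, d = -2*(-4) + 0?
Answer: 2288127129/116831 ≈ 19585.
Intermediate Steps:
d = 8 (d = 8 + 0 = 8)
19493 - (B(120)/(-4085) - 13142/(18*d - 1)) = 19493 - (120/(-4085) - 13142/(18*8 - 1)) = 19493 - (120*(-1/4085) - 13142/(144 - 1)) = 19493 - (-24/817 - 13142/143) = 19493 - 1*(-10740446/116831) = 19493 + 10740446/116831 = 2288127129/116831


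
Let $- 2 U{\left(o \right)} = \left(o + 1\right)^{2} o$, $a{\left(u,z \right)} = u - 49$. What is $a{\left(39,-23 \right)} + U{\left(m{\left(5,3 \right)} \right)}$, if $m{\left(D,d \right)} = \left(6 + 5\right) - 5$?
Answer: $-157$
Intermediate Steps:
$m{\left(D,d \right)} = 6$ ($m{\left(D,d \right)} = 11 - 5 = 6$)
$a{\left(u,z \right)} = -49 + u$
$U{\left(o \right)} = - \frac{o \left(1 + o\right)^{2}}{2}$ ($U{\left(o \right)} = - \frac{\left(o + 1\right)^{2} o}{2} = - \frac{\left(1 + o\right)^{2} o}{2} = - \frac{o \left(1 + o\right)^{2}}{2}$)
$a{\left(39,-23 \right)} + U{\left(m{\left(5,3 \right)} \right)} = \left(-49 + 39\right) - 3 \left(1 + 6\right)^{2} = -10 - 3 \cdot 7^{2} = -10 - 3 \cdot 49 = -10 - 147 = -157$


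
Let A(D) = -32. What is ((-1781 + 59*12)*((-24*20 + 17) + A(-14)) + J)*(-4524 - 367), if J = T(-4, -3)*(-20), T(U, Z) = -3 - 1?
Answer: -2598172565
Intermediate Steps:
T(U, Z) = -4
J = 80 (J = -4*(-20) = 80)
((-1781 + 59*12)*((-24*20 + 17) + A(-14)) + J)*(-4524 - 367) = ((-1781 + 59*12)*((-24*20 + 17) - 32) + 80)*(-4524 - 367) = ((-1781 + 708)*((-480 + 17) - 32) + 80)*(-4891) = (-1073*(-463 - 32) + 80)*(-4891) = (-1073*(-495) + 80)*(-4891) = (531135 + 80)*(-4891) = 531215*(-4891) = -2598172565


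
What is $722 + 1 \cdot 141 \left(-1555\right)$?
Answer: $-218533$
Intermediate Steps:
$722 + 1 \cdot 141 \left(-1555\right) = 722 + 141 \left(-1555\right) = 722 - 219255 = -218533$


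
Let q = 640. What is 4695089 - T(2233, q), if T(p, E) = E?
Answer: 4694449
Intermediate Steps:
4695089 - T(2233, q) = 4695089 - 1*640 = 4695089 - 640 = 4694449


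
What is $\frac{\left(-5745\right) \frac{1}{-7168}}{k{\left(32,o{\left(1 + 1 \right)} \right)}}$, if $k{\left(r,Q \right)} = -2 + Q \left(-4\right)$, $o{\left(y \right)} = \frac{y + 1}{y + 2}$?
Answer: $- \frac{1149}{7168} \approx -0.1603$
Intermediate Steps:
$o{\left(y \right)} = \frac{1 + y}{2 + y}$
$k{\left(r,Q \right)} = -2 - 4 Q$
$\frac{\left(-5745\right) \frac{1}{-7168}}{k{\left(32,o{\left(1 + 1 \right)} \right)}} = \frac{\left(-5745\right) \frac{1}{-7168}}{-2 - 4 \frac{1 + \left(1 + 1\right)}{2 + \left(1 + 1\right)}} = \frac{\left(-5745\right) \left(- \frac{1}{7168}\right)}{-2 - 4 \frac{1 + 2}{2 + 2}} = \frac{5745}{7168 \left(-2 - 4 \cdot \frac{1}{4} \cdot 3\right)} = \frac{5745}{7168 \left(-2 - 3\right)} = \frac{5745}{7168 \left(-5\right)} = \frac{5745}{7168} \left(- \frac{1}{5}\right) = - \frac{1149}{7168}$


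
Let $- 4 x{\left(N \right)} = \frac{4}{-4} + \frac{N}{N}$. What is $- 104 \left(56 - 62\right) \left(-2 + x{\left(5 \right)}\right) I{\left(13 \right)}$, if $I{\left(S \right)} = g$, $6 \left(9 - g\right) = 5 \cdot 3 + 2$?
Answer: $-7696$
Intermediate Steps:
$x{\left(N \right)} = 0$ ($x{\left(N \right)} = - \frac{\frac{4}{-4} + \frac{N}{N}}{4} = - \frac{4 \left(- \frac{1}{4}\right) + 1}{4} = - \frac{-1 + 1}{4} = \left(- \frac{1}{4}\right) 0 = 0$)
$g = \frac{37}{6}$ ($g = 9 - \frac{5 \cdot 3 + 2}{6} = 9 - \frac{15 + 2}{6} = 9 - \frac{17}{6} = \frac{37}{6} \approx 6.1667$)
$I{\left(S \right)} = \frac{37}{6}$
$- 104 \left(56 - 62\right) \left(-2 + x{\left(5 \right)}\right) I{\left(13 \right)} = - 104 \left(56 - 62\right) \left(-2 + 0\right) \frac{37}{6} = - 104 \left(\left(-6\right) \left(-2\right)\right) \frac{37}{6} = \left(-104\right) 12 \cdot \frac{37}{6} = \left(-1248\right) \frac{37}{6} = -7696$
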